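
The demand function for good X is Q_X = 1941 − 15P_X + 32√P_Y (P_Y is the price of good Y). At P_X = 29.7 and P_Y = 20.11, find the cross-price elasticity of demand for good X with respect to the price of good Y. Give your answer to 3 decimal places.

At P_X = 29.7 and P_Y = 20.11: Q_X = 1639.001.
∂Q_X/∂P_Y = 32/(2√P_Y) = 32/(2√20.11) = 3.5679.
ε = (∂Q_X/∂P_Y)(P_Y/Q_X) = 3.5679 × (20.11/1639.001) ≈ 0.044.

0.044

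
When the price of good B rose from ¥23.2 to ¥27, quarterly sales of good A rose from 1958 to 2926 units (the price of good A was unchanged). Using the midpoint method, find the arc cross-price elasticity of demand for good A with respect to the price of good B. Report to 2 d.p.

ΔQ_A = 2926 − 1958 = 968; ΔP_B = 27 − 23.2 = 3.8.
Midpoints: Q̄_A = 2442.0, P̄_B = 25.10.
ε = (ΔQ_A/Q̄_A)/(ΔP_B/P̄_B) = (968/2442.0)/(3.8/25.10) ≈ 2.62.
ε > 0: good A and good B are substitutes.

2.62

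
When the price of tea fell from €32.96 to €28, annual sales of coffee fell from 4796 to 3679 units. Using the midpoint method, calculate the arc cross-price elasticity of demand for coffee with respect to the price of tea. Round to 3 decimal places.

1.620

ΔQ_A = 3679 − 4796 = -1117; ΔP_B = 28 − 32.96 = -4.96.
Midpoints: Q̄_A = 4237.5, P̄_B = 30.48.
ε = (ΔQ_A/Q̄_A)/(ΔP_B/P̄_B) = (-1117/4237.5)/(-4.96/30.48) ≈ 1.620.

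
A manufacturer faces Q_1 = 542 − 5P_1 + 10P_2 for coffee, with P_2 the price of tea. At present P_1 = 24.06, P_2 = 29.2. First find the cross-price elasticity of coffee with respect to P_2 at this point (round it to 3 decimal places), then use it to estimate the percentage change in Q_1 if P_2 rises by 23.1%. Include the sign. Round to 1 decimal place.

At P_1 = 24.06, P_2 = 29.2: Q_1 = 713.7.
∂Q_1/∂P_2 = 10.
ε = (∂Q_1/∂P_2)(P_2/Q_1) = 10.0000 × 29.2/713.7 ≈ 0.409.
%ΔQ_1 ≈ ε × %ΔP_2 = 0.409 × (23.1%) = 9.4%.

9.4%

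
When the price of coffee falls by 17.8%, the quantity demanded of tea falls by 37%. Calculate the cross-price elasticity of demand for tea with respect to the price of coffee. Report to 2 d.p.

ε = (%ΔQ of tea) / (%ΔP of coffee) = (-37%) / (-17.8%) ≈ 2.08.

2.08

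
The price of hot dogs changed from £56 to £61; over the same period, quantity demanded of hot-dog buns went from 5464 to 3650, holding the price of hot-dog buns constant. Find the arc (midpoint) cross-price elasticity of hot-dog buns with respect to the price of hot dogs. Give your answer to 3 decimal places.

ΔQ_A = 3650 − 5464 = -1814; ΔP_B = 61 − 56 = 5.
Midpoints: Q̄_A = 4557.0, P̄_B = 58.50.
ε = (ΔQ_A/Q̄_A)/(ΔP_B/P̄_B) = (-1814/4557.0)/(5/58.50) ≈ -4.657.

-4.657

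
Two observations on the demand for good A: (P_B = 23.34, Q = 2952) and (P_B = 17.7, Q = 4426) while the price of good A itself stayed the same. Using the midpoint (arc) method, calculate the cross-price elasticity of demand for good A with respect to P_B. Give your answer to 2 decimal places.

ΔQ_A = 4426 − 2952 = 1474; ΔP_B = 17.7 − 23.34 = -5.64.
Midpoints: Q̄_A = 3689.0, P̄_B = 20.52.
ε = (ΔQ_A/Q̄_A)/(ΔP_B/P̄_B) = (1474/3689.0)/(-5.64/20.52) ≈ -1.45.

-1.45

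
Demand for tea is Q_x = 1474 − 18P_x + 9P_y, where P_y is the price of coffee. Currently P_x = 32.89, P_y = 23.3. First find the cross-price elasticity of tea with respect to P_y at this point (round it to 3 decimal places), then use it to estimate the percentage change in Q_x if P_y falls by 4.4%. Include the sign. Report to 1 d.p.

At P_x = 32.89, P_y = 23.3: Q_x = 1091.68.
∂Q_x/∂P_y = 9.
ε = (∂Q_x/∂P_y)(P_y/Q_x) = 9.0000 × 23.3/1091.68 ≈ 0.192.
%ΔQ_x ≈ ε × %ΔP_y = 0.192 × (-4.4%) = -0.8%.

-0.8%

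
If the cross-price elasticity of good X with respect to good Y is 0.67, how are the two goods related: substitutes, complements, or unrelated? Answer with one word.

ε = 0.67 > 0, so a higher price of good Y raises demand for good X: substitutes.

substitutes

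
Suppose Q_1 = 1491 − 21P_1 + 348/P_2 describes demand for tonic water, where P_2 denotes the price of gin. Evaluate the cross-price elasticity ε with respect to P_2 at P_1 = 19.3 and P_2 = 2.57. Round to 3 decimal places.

At P_1 = 19.3 and P_2 = 2.57: Q_1 = 1221.109.
∂Q_1/∂P_2 = −348/P_2² = -52.6882.
ε = (∂Q_1/∂P_2)(P_2/Q_1) = -52.6882 × (2.57/1221.109) ≈ -0.111.

-0.111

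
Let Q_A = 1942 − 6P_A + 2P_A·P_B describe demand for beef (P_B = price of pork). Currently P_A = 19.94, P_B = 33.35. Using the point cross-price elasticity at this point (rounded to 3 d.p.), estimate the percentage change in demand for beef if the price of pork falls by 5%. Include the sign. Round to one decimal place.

-2.1%

At P_A = 19.94, P_B = 33.35: Q_A = 3152.358.
∂Q_A/∂P_B = 2P_A = 39.8800.
ε = (∂Q_A/∂P_B)(P_B/Q_A) = 39.8800 × 33.35/3152.358 ≈ 0.422.
%ΔQ_A ≈ ε × %ΔP_B = 0.422 × (-5%) = -2.1%.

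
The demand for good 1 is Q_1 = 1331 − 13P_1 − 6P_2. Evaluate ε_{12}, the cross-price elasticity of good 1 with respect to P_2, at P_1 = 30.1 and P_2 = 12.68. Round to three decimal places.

At P_1 = 30.1 and P_2 = 12.68: Q_1 = 863.62.
∂Q_1/∂P_2 = -6.
ε = (∂Q_1/∂P_2)(P_2/Q_1) = -6 × (12.68/863.62) ≈ -0.088.
Since ε < 0, good 1 and good 2 are complements.

-0.088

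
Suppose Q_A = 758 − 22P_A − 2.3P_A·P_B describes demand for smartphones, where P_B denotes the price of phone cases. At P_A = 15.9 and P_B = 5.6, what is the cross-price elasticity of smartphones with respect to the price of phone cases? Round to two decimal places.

-1.01

At P_A = 15.9 and P_B = 5.6: Q_A = 203.408.
∂Q_A/∂P_B = -2.3P_A = -2.3(15.9) = -36.5700.
ε = (∂Q_A/∂P_B)(P_B/Q_A) = -36.5700 × (5.6/203.408) ≈ -1.01.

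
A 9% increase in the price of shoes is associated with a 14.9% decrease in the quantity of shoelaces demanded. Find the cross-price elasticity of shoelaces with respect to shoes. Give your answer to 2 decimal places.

ε = (%ΔQ of shoelaces) / (%ΔP of shoes) = (-14.9%) / (9%) ≈ -1.66.

-1.66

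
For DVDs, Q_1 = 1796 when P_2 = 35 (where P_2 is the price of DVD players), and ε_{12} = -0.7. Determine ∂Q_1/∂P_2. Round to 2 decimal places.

ε = (∂Q_1/∂P_2)·(P_2/Q_1) ⇒ ∂Q_1/∂P_2 = ε·Q_1/P_2 = -0.7 × 1796/35 ≈ -35.92.

-35.92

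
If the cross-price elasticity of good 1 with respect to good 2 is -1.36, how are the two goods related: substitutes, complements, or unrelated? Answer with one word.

ε = -1.36 < 0, so a higher price of good 2 lowers demand for good 1: complements.

complements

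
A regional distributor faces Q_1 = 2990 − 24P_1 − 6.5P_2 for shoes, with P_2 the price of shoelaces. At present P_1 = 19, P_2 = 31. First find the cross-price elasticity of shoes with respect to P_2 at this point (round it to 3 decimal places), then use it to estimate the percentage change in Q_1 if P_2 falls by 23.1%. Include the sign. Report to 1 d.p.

At P_1 = 19, P_2 = 31: Q_1 = 2332.5.
∂Q_1/∂P_2 = -6.5.
ε = (∂Q_1/∂P_2)(P_2/Q_1) = -6.5000 × 31/2332.5 ≈ -0.086.
%ΔQ_1 ≈ ε × %ΔP_2 = -0.086 × (-23.1%) = 2.0%.

2.0%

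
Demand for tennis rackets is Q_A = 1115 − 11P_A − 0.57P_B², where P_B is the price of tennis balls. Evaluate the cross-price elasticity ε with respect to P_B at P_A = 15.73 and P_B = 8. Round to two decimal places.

-0.08

At P_A = 15.73 and P_B = 8: Q_A = 905.49.
∂Q_A/∂P_B = -1.14P_B = -1.14(8) = -9.1200.
ε = (∂Q_A/∂P_B)(P_B/Q_A) = -9.1200 × (8/905.49) ≈ -0.08.
ε < 0: complements.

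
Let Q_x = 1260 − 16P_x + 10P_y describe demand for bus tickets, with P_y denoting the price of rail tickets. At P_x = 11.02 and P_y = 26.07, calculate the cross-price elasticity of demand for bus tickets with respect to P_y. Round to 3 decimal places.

At P_x = 11.02 and P_y = 26.07: Q_x = 1344.38.
∂Q_x/∂P_y = 10.
ε = (∂Q_x/∂P_y)(P_y/Q_x) = 10 × (26.07/1344.38) ≈ 0.194.
Since ε > 0, bus tickets and rail tickets are substitutes.

0.194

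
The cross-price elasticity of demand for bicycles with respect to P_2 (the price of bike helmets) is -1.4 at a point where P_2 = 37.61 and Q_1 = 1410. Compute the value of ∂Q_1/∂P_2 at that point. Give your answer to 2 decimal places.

ε = (∂Q_1/∂P_2)·(P_2/Q_1) ⇒ ∂Q_1/∂P_2 = ε·Q_1/P_2 = -1.4 × 1410/37.61 ≈ -52.49.

-52.49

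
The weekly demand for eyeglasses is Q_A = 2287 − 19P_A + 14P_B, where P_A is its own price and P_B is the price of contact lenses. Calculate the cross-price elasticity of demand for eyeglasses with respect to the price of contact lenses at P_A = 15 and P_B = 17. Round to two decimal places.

0.11

At P_A = 15 and P_B = 17: Q_A = 2240.
∂Q_A/∂P_B = 14.
ε = (∂Q_A/∂P_B)(P_B/Q_A) = 14 × (17/2240) ≈ 0.11.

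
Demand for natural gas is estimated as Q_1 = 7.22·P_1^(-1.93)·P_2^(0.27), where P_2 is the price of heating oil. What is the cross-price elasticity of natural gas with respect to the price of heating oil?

0.27

In a log-linear (constant-elasticity) demand function, the coefficient on the exponent of P_2 is the cross-price elasticity.
ε = 0.27. Positive, so natural gas and heating oil are substitutes.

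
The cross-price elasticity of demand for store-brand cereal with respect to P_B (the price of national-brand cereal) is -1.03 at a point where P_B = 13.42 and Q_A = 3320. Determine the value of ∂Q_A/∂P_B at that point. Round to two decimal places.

-254.81

ε = (∂Q_A/∂P_B)·(P_B/Q_A) ⇒ ∂Q_A/∂P_B = ε·Q_A/P_B = -1.03 × 3320/13.42 ≈ -254.81.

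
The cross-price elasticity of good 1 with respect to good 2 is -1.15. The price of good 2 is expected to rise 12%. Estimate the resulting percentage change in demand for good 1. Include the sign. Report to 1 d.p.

-13.8%

%ΔQ ≈ ε × %ΔP of good 2 = -1.15 × (12%) = -13.8%.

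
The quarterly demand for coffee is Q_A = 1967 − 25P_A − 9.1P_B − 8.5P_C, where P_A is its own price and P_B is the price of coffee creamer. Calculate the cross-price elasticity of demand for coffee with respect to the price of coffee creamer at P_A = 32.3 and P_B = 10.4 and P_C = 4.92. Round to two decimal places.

-0.09

At P_A = 32.3 and P_B = 10.4 and P_C = 4.92: Q_A = 1023.04.
∂Q_A/∂P_B = -9.1.
ε = (∂Q_A/∂P_B)(P_B/Q_A) = -9.1 × (10.4/1023.04) ≈ -0.09.
Since ε < 0, coffee and coffee creamer are complements.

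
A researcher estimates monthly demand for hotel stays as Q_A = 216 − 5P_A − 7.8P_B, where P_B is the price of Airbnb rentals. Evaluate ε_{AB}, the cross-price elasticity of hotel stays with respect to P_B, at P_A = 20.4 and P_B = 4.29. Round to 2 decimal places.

-0.42

At P_A = 20.4 and P_B = 4.29: Q_A = 80.538.
∂Q_A/∂P_B = -7.8.
ε = (∂Q_A/∂P_B)(P_B/Q_A) = -7.8 × (4.29/80.538) ≈ -0.42.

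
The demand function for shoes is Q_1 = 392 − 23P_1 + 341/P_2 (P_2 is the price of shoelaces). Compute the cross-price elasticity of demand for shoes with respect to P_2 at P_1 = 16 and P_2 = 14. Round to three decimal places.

-0.504

At P_1 = 16 and P_2 = 14: Q_1 = 48.357.
∂Q_1/∂P_2 = −341/P_2² = -1.7398.
ε = (∂Q_1/∂P_2)(P_2/Q_1) = -1.7398 × (14/48.357) ≈ -0.504.
ε < 0: complements.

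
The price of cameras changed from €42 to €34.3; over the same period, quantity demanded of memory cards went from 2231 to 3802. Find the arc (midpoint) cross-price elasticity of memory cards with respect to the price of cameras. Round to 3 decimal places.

ΔQ_A = 3802 − 2231 = 1571; ΔP_B = 34.3 − 42 = -7.7.
Midpoints: Q̄_A = 3016.5, P̄_B = 38.15.
ε = (ΔQ_A/Q̄_A)/(ΔP_B/P̄_B) = (1571/3016.5)/(-7.7/38.15) ≈ -2.580.

-2.580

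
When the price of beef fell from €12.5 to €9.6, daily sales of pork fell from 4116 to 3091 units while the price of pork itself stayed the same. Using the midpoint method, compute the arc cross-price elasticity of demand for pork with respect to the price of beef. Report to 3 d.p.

1.084

ΔQ_A = 3091 − 4116 = -1025; ΔP_B = 9.6 − 12.5 = -2.9.
Midpoints: Q̄_A = 3603.5, P̄_B = 11.05.
ε = (ΔQ_A/Q̄_A)/(ΔP_B/P̄_B) = (-1025/3603.5)/(-2.9/11.05) ≈ 1.084.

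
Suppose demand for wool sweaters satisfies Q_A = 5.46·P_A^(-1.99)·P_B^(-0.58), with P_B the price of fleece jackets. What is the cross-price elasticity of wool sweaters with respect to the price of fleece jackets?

In a log-linear (constant-elasticity) demand function, the coefficient on the exponent of P_B is the cross-price elasticity.
ε = -0.58. Negative, so wool sweaters and fleece jackets are complements.

-0.58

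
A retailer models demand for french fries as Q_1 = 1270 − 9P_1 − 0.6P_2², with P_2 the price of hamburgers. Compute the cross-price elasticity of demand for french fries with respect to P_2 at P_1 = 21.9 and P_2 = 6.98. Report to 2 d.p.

At P_1 = 21.9 and P_2 = 6.98: Q_1 = 1043.668.
∂Q_1/∂P_2 = -1.2P_2 = -1.2(6.98) = -8.3760.
ε = (∂Q_1/∂P_2)(P_2/Q_1) = -8.3760 × (6.98/1043.668) ≈ -0.06.
ε < 0: complements.

-0.06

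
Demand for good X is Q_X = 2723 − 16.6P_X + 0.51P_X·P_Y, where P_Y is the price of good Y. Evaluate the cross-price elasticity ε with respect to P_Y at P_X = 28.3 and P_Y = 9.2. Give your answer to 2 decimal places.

At P_X = 28.3 and P_Y = 9.2: Q_X = 2386.004.
∂Q_X/∂P_Y = 0.51P_X = 0.51(28.3) = 14.4330.
ε = (∂Q_X/∂P_Y)(P_Y/Q_X) = 14.4330 × (9.2/2386.004) ≈ 0.06.
ε > 0: substitutes.

0.06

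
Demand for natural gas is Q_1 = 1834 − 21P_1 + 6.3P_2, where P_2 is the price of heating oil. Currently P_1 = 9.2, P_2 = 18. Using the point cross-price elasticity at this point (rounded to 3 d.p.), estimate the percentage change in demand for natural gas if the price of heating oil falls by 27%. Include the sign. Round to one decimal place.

At P_1 = 9.2, P_2 = 18: Q_1 = 1754.2.
∂Q_1/∂P_2 = 6.3.
ε = (∂Q_1/∂P_2)(P_2/Q_1) = 6.3000 × 18/1754.2 ≈ 0.065.
%ΔQ_1 ≈ ε × %ΔP_2 = 0.065 × (-27%) = -1.8%.

-1.8%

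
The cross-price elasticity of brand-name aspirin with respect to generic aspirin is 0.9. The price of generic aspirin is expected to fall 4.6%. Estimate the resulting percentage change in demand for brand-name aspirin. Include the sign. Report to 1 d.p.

%ΔQ ≈ ε × %ΔP of generic aspirin = 0.9 × (-4.6%) = -4.1%.

-4.1%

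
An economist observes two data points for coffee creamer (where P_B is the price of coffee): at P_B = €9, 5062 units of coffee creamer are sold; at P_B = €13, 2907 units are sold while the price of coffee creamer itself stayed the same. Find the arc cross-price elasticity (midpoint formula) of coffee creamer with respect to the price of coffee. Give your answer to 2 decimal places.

-1.49

ΔQ_A = 2907 − 5062 = -2155; ΔP_B = 13 − 9 = 4.
Midpoints: Q̄_A = 3984.5, P̄_B = 11.00.
ε = (ΔQ_A/Q̄_A)/(ΔP_B/P̄_B) = (-2155/3984.5)/(4/11.00) ≈ -1.49.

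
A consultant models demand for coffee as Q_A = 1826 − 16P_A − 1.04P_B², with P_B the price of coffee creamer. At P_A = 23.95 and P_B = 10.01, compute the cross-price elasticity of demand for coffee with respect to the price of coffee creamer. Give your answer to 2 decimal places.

-0.16

At P_A = 23.95 and P_B = 10.01: Q_A = 1338.592.
∂Q_A/∂P_B = -2.08P_B = -2.08(10.01) = -20.8208.
ε = (∂Q_A/∂P_B)(P_B/Q_A) = -20.8208 × (10.01/1338.592) ≈ -0.16.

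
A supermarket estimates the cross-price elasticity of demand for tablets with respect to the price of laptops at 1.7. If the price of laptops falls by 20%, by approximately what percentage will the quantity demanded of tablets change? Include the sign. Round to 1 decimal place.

-34.0%

%ΔQ ≈ ε × %ΔP of laptops = 1.7 × (-20%) = -34.0%.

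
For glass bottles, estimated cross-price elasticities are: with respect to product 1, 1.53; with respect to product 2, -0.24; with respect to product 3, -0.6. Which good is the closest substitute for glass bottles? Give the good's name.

product 1

Substitutes have ε > 0. Among the positive values, 1.53 (product 1) is largest.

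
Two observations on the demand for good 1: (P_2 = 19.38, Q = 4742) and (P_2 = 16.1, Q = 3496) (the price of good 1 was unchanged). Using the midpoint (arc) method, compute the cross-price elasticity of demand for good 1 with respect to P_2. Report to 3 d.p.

1.636

ΔQ_1 = 3496 − 4742 = -1246; ΔP_2 = 16.1 − 19.38 = -3.28.
Midpoints: Q̄_1 = 4119.0, P̄_2 = 17.74.
ε = (ΔQ_1/Q̄_1)/(ΔP_2/P̄_2) = (-1246/4119.0)/(-3.28/17.74) ≈ 1.636.
ε > 0: good 1 and good 2 are substitutes.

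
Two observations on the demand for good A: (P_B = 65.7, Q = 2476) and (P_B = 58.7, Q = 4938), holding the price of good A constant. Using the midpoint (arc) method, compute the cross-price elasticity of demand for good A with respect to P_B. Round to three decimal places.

-5.901

ΔQ_A = 4938 − 2476 = 2462; ΔP_B = 58.7 − 65.7 = -7.
Midpoints: Q̄_A = 3707.0, P̄_B = 62.20.
ε = (ΔQ_A/Q̄_A)/(ΔP_B/P̄_B) = (2462/3707.0)/(-7/62.20) ≈ -5.901.
ε < 0: good A and good B are complements.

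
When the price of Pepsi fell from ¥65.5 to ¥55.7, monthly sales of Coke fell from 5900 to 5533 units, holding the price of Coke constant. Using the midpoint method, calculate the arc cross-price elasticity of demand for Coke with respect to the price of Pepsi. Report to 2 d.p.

0.40

ΔQ_A = 5533 − 5900 = -367; ΔP_B = 55.7 − 65.5 = -9.8.
Midpoints: Q̄_A = 5716.5, P̄_B = 60.60.
ε = (ΔQ_A/Q̄_A)/(ΔP_B/P̄_B) = (-367/5716.5)/(-9.8/60.60) ≈ 0.40.
ε > 0: Coke and Pepsi are substitutes.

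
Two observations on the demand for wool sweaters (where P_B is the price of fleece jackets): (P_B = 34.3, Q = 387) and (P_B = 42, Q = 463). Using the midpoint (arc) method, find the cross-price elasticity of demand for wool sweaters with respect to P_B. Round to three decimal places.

0.886

ΔQ_A = 463 − 387 = 76; ΔP_B = 42 − 34.3 = 7.7.
Midpoints: Q̄_A = 425.0, P̄_B = 38.15.
ε = (ΔQ_A/Q̄_A)/(ΔP_B/P̄_B) = (76/425.0)/(7.7/38.15) ≈ 0.886.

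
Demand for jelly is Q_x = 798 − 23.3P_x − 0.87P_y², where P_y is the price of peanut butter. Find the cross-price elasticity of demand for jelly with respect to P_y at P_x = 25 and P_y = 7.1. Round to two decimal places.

-0.51

At P_x = 25 and P_y = 7.1: Q_x = 171.643.
∂Q_x/∂P_y = -1.74P_y = -1.74(7.1) = -12.3540.
ε = (∂Q_x/∂P_y)(P_y/Q_x) = -12.3540 × (7.1/171.643) ≈ -0.51.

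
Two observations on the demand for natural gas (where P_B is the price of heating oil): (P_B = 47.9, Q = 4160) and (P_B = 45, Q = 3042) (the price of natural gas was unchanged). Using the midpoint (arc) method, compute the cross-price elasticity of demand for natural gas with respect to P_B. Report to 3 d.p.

4.973

ΔQ_A = 3042 − 4160 = -1118; ΔP_B = 45 − 47.9 = -2.9.
Midpoints: Q̄_A = 3601.0, P̄_B = 46.45.
ε = (ΔQ_A/Q̄_A)/(ΔP_B/P̄_B) = (-1118/3601.0)/(-2.9/46.45) ≈ 4.973.
ε > 0: natural gas and heating oil are substitutes.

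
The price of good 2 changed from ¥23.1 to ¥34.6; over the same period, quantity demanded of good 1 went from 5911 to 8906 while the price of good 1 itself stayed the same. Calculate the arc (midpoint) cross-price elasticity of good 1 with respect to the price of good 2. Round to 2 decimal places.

ΔQ_1 = 8906 − 5911 = 2995; ΔP_2 = 34.6 − 23.1 = 11.5.
Midpoints: Q̄_1 = 7408.5, P̄_2 = 28.85.
ε = (ΔQ_1/Q̄_1)/(ΔP_2/P̄_2) = (2995/7408.5)/(11.5/28.85) ≈ 1.01.
ε > 0: good 1 and good 2 are substitutes.

1.01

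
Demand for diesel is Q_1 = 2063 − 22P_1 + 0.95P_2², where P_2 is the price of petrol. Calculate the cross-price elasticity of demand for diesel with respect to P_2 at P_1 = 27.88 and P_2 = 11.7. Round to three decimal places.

0.165

At P_1 = 27.88 and P_2 = 11.7: Q_1 = 1579.685.
∂Q_1/∂P_2 = 1.9P_2 = 1.9(11.7) = 22.2300.
ε = (∂Q_1/∂P_2)(P_2/Q_1) = 22.2300 × (11.7/1579.685) ≈ 0.165.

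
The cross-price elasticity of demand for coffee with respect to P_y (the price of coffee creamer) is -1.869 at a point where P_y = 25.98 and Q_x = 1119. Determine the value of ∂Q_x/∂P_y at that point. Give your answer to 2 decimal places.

ε = (∂Q_x/∂P_y)·(P_y/Q_x) ⇒ ∂Q_x/∂P_y = ε·Q_x/P_y = -1.869 × 1119/25.98 ≈ -80.50.

-80.50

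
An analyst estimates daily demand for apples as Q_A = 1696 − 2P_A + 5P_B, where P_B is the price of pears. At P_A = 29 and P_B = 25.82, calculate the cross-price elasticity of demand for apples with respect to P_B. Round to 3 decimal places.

0.073

At P_A = 29 and P_B = 25.82: Q_A = 1767.1.
∂Q_A/∂P_B = 5.
ε = (∂Q_A/∂P_B)(P_B/Q_A) = 5 × (25.82/1767.1) ≈ 0.073.
Since ε > 0, apples and pears are substitutes.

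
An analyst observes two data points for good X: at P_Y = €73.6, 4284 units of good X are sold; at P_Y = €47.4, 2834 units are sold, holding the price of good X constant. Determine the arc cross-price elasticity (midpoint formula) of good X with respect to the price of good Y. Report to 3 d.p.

0.941

ΔQ_X = 2834 − 4284 = -1450; ΔP_Y = 47.4 − 73.6 = -26.2.
Midpoints: Q̄_X = 3559.0, P̄_Y = 60.50.
ε = (ΔQ_X/Q̄_X)/(ΔP_Y/P̄_Y) = (-1450/3559.0)/(-26.2/60.50) ≈ 0.941.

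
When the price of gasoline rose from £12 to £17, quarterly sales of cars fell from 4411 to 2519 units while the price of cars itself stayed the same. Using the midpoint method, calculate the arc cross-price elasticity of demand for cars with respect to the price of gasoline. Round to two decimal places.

ΔQ_A = 2519 − 4411 = -1892; ΔP_B = 17 − 12 = 5.
Midpoints: Q̄_A = 3465.0, P̄_B = 14.50.
ε = (ΔQ_A/Q̄_A)/(ΔP_B/P̄_B) = (-1892/3465.0)/(5/14.50) ≈ -1.58.

-1.58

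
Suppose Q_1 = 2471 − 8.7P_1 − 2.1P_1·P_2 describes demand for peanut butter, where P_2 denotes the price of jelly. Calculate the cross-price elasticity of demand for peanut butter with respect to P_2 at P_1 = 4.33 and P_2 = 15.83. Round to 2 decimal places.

-0.06

At P_1 = 4.33 and P_2 = 15.83: Q_1 = 2289.387.
∂Q_1/∂P_2 = -2.1P_1 = -2.1(4.33) = -9.0930.
ε = (∂Q_1/∂P_2)(P_2/Q_1) = -9.0930 × (15.83/2289.387) ≈ -0.06.
ε < 0: complements.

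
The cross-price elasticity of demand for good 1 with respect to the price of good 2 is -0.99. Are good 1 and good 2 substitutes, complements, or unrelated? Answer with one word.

ε = -0.99 < 0, so a higher price of good 2 lowers demand for good 1: complements.

complements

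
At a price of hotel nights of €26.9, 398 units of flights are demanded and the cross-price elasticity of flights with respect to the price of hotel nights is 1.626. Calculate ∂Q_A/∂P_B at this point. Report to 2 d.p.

24.06

ε = (∂Q_A/∂P_B)·(P_B/Q_A) ⇒ ∂Q_A/∂P_B = ε·Q_A/P_B = 1.626 × 398/26.9 ≈ 24.06.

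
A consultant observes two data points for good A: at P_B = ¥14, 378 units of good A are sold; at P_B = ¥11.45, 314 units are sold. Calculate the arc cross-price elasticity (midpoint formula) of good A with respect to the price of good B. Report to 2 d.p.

0.92

ΔQ_A = 314 − 378 = -64; ΔP_B = 11.45 − 14 = -2.55.
Midpoints: Q̄_A = 346.0, P̄_B = 12.72.
ε = (ΔQ_A/Q̄_A)/(ΔP_B/P̄_B) = (-64/346.0)/(-2.55/12.72) ≈ 0.92.
ε > 0: good A and good B are substitutes.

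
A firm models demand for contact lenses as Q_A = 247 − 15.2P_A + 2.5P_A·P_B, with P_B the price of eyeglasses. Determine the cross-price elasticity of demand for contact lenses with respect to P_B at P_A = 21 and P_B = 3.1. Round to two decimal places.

1.80

At P_A = 21 and P_B = 3.1: Q_A = 90.55.
∂Q_A/∂P_B = 2.5P_A = 2.5(21) = 52.5000.
ε = (∂Q_A/∂P_B)(P_B/Q_A) = 52.5000 × (3.1/90.55) ≈ 1.80.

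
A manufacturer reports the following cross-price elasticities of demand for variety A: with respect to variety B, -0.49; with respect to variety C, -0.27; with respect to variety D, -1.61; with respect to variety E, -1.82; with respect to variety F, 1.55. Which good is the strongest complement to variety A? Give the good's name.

Complements have ε < 0. The most negative value is -1.82 (variety E).

variety E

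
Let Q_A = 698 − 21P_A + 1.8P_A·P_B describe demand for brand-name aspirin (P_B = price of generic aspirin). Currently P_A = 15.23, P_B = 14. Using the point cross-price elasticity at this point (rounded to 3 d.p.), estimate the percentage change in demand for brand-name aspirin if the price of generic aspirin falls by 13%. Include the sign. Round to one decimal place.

-6.6%

At P_A = 15.23, P_B = 14: Q_A = 761.966.
∂Q_A/∂P_B = 1.8P_A = 27.4140.
ε = (∂Q_A/∂P_B)(P_B/Q_A) = 27.4140 × 14/761.966 ≈ 0.504.
%ΔQ_A ≈ ε × %ΔP_B = 0.504 × (-13%) = -6.6%.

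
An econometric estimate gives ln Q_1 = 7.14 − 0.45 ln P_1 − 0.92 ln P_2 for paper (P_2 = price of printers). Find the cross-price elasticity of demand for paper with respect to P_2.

In a log-linear (constant-elasticity) demand function, the coefficient on ln P_2 is the cross-price elasticity.
ε = -0.92. Negative, so paper and printers are complements.

-0.92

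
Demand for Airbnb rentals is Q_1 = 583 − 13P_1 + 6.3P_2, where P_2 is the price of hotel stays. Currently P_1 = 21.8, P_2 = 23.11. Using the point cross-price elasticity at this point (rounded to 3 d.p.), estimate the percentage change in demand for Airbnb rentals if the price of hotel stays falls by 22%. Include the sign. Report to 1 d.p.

At P_1 = 21.8, P_2 = 23.11: Q_1 = 445.193.
∂Q_1/∂P_2 = 6.3.
ε = (∂Q_1/∂P_2)(P_2/Q_1) = 6.3000 × 23.11/445.193 ≈ 0.327.
%ΔQ_1 ≈ ε × %ΔP_2 = 0.327 × (-22%) = -7.2%.

-7.2%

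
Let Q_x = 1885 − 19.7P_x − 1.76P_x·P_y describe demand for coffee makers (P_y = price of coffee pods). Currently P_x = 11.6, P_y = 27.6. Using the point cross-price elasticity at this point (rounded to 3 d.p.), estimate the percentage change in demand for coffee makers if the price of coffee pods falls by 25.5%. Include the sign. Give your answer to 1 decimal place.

At P_x = 11.6, P_y = 27.6: Q_x = 1092.998.
∂Q_x/∂P_y = -1.76P_x = -20.4160.
ε = (∂Q_x/∂P_y)(P_y/Q_x) = -20.4160 × 27.6/1092.998 ≈ -0.516.
%ΔQ_x ≈ ε × %ΔP_y = -0.516 × (-25.5%) = 13.2%.

13.2%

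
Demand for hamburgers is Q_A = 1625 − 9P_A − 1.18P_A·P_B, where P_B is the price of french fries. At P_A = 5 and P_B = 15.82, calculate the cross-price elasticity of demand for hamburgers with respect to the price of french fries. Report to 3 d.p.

-0.063

At P_A = 5 and P_B = 15.82: Q_A = 1486.662.
∂Q_A/∂P_B = -1.18P_A = -1.18(5) = -5.9000.
ε = (∂Q_A/∂P_B)(P_B/Q_A) = -5.9000 × (15.82/1486.662) ≈ -0.063.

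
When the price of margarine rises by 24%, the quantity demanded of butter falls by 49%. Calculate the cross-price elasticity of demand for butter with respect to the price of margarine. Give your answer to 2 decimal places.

-2.04

ε = (%ΔQ of butter) / (%ΔP of margarine) = (-49%) / (24%) ≈ -2.04.
Negative cross-price elasticity: complements.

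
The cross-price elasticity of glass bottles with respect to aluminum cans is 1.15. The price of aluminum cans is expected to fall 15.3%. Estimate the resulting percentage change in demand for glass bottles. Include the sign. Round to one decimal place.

-17.6%

%ΔQ ≈ ε × %ΔP of aluminum cans = 1.15 × (-15.3%) = -17.6%.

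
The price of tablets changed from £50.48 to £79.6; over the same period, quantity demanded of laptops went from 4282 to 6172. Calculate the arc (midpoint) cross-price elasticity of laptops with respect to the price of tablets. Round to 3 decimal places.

0.808

ΔQ_A = 6172 − 4282 = 1890; ΔP_B = 79.6 − 50.48 = 29.12.
Midpoints: Q̄_A = 5227.0, P̄_B = 65.04.
ε = (ΔQ_A/Q̄_A)/(ΔP_B/P̄_B) = (1890/5227.0)/(29.12/65.04) ≈ 0.808.
ε > 0: laptops and tablets are substitutes.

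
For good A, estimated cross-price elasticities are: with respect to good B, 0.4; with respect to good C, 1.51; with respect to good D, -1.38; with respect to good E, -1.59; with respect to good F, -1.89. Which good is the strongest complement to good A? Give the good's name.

Complements have ε < 0. The most negative value is -1.89 (good F).

good F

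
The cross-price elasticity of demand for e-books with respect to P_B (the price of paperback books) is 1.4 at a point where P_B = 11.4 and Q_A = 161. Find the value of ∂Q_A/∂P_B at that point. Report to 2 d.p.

19.77

ε = (∂Q_A/∂P_B)·(P_B/Q_A) ⇒ ∂Q_A/∂P_B = ε·Q_A/P_B = 1.4 × 161/11.4 ≈ 19.77.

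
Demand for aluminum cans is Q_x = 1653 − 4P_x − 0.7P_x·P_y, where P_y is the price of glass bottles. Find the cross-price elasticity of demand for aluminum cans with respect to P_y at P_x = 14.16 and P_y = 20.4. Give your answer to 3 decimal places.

At P_x = 14.16 and P_y = 20.4: Q_x = 1394.155.
∂Q_x/∂P_y = -0.7P_x = -0.7(14.16) = -9.9120.
ε = (∂Q_x/∂P_y)(P_y/Q_x) = -9.9120 × (20.4/1394.155) ≈ -0.145.

-0.145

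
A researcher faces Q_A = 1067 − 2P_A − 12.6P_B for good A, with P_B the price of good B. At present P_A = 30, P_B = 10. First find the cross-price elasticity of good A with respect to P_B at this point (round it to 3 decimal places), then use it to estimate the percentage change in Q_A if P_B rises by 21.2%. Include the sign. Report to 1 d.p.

-3.0%

At P_A = 30, P_B = 10: Q_A = 881.
∂Q_A/∂P_B = -12.6.
ε = (∂Q_A/∂P_B)(P_B/Q_A) = -12.6000 × 10/881 ≈ -0.143.
%ΔQ_A ≈ ε × %ΔP_B = -0.143 × (21.2%) = -3.0%.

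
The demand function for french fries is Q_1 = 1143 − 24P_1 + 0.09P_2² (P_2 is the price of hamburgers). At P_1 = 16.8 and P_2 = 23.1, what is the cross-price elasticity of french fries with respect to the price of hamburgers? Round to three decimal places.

At P_1 = 16.8 and P_2 = 23.1: Q_1 = 787.825.
∂Q_1/∂P_2 = 0.18P_2 = 0.18(23.1) = 4.1580.
ε = (∂Q_1/∂P_2)(P_2/Q_1) = 4.1580 × (23.1/787.825) ≈ 0.122.
ε > 0: substitutes.

0.122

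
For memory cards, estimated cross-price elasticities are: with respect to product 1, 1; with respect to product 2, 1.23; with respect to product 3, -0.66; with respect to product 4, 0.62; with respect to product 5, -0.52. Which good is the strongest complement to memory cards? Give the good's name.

Complements have ε < 0. The most negative value is -0.66 (product 3).

product 3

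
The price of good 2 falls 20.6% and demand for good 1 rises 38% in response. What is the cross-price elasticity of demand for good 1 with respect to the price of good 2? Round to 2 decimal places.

ε = (%ΔQ of good 1) / (%ΔP of good 2) = (38%) / (-20.6%) ≈ -1.84.
Negative cross-price elasticity: complements.

-1.84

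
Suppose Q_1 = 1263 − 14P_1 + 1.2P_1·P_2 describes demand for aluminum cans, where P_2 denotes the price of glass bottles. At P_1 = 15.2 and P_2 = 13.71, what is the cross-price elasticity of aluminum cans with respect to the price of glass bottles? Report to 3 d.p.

0.192

At P_1 = 15.2 and P_2 = 13.71: Q_1 = 1300.270.
∂Q_1/∂P_2 = 1.2P_1 = 1.2(15.2) = 18.2400.
ε = (∂Q_1/∂P_2)(P_2/Q_1) = 18.2400 × (13.71/1300.270) ≈ 0.192.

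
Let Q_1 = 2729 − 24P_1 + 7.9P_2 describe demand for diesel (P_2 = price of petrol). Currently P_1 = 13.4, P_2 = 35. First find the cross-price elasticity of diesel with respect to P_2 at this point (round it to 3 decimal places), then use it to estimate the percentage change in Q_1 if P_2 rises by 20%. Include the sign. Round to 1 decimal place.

At P_1 = 13.4, P_2 = 35: Q_1 = 2683.9.
∂Q_1/∂P_2 = 7.9.
ε = (∂Q_1/∂P_2)(P_2/Q_1) = 7.9000 × 35/2683.9 ≈ 0.103.
%ΔQ_1 ≈ ε × %ΔP_2 = 0.103 × (20%) = 2.1%.

2.1%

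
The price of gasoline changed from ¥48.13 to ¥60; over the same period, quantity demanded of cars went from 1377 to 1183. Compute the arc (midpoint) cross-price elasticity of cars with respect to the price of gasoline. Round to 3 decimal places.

ΔQ_A = 1183 − 1377 = -194; ΔP_B = 60 − 48.13 = 11.87.
Midpoints: Q̄_A = 1280.0, P̄_B = 54.06.
ε = (ΔQ_A/Q̄_A)/(ΔP_B/P̄_B) = (-194/1280.0)/(11.87/54.06) ≈ -0.690.
ε < 0: cars and gasoline are complements.

-0.690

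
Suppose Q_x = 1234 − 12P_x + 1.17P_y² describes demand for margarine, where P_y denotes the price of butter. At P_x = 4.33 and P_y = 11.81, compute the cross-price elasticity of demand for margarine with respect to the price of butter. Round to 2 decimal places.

0.24

At P_x = 4.33 and P_y = 11.81: Q_x = 1345.227.
∂Q_x/∂P_y = 2.34P_y = 2.34(11.81) = 27.6354.
ε = (∂Q_x/∂P_y)(P_y/Q_x) = 27.6354 × (11.81/1345.227) ≈ 0.24.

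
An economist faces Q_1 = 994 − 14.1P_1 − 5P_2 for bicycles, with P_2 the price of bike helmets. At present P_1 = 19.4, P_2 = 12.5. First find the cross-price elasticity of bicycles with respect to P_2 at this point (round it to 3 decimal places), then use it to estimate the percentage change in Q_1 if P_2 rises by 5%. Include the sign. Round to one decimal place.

At P_1 = 19.4, P_2 = 12.5: Q_1 = 657.96.
∂Q_1/∂P_2 = -5.
ε = (∂Q_1/∂P_2)(P_2/Q_1) = -5.0000 × 12.5/657.96 ≈ -0.095.
%ΔQ_1 ≈ ε × %ΔP_2 = -0.095 × (5%) = -0.5%.

-0.5%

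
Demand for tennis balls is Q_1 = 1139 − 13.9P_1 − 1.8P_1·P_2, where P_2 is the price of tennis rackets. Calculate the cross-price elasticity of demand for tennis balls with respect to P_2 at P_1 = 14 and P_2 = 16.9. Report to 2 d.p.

At P_1 = 14 and P_2 = 16.9: Q_1 = 518.52.
∂Q_1/∂P_2 = -1.8P_1 = -1.8(14) = -25.2000.
ε = (∂Q_1/∂P_2)(P_2/Q_1) = -25.2000 × (16.9/518.52) ≈ -0.82.
ε < 0: complements.

-0.82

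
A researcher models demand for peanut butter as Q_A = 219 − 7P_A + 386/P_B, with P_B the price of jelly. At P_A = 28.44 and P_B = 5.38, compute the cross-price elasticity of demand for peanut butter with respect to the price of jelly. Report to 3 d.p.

-0.783

At P_A = 28.44 and P_B = 5.38: Q_A = 91.667.
∂Q_A/∂P_B = −386/P_B² = -13.3359.
ε = (∂Q_A/∂P_B)(P_B/Q_A) = -13.3359 × (5.38/91.667) ≈ -0.783.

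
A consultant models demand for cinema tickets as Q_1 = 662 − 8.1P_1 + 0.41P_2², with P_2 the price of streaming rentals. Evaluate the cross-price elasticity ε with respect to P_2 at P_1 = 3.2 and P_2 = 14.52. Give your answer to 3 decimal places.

0.239

At P_1 = 3.2 and P_2 = 14.52: Q_1 = 722.520.
∂Q_1/∂P_2 = 0.82P_2 = 0.82(14.52) = 11.9064.
ε = (∂Q_1/∂P_2)(P_2/Q_1) = 11.9064 × (14.52/722.520) ≈ 0.239.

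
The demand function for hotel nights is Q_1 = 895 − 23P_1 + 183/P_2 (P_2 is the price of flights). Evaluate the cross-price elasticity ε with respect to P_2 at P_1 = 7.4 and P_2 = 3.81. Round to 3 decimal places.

At P_1 = 7.4 and P_2 = 3.81: Q_1 = 772.831.
∂Q_1/∂P_2 = −183/P_2² = -12.6067.
ε = (∂Q_1/∂P_2)(P_2/Q_1) = -12.6067 × (3.81/772.831) ≈ -0.062.
ε < 0: complements.

-0.062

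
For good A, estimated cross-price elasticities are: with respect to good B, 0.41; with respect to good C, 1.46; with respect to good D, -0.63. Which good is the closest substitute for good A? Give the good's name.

Substitutes have ε > 0. Among the positive values, 1.46 (good C) is largest.

good C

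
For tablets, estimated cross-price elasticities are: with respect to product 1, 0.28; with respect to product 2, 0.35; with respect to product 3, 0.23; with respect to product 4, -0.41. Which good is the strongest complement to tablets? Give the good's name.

Complements have ε < 0. The most negative value is -0.41 (product 4).

product 4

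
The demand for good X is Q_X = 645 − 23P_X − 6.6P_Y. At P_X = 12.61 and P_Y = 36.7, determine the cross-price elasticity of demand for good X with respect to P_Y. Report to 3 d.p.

-2.148

At P_X = 12.61 and P_Y = 36.7: Q_X = 112.75.
∂Q_X/∂P_Y = -6.6.
ε = (∂Q_X/∂P_Y)(P_Y/Q_X) = -6.6 × (36.7/112.75) ≈ -2.148.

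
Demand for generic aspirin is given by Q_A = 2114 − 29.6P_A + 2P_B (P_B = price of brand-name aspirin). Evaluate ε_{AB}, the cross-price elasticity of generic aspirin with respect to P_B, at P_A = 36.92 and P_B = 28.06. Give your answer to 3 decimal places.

0.052

At P_A = 36.92 and P_B = 28.06: Q_A = 1077.288.
∂Q_A/∂P_B = 2.
ε = (∂Q_A/∂P_B)(P_B/Q_A) = 2 × (28.06/1077.288) ≈ 0.052.
Since ε > 0, generic aspirin and brand-name aspirin are substitutes.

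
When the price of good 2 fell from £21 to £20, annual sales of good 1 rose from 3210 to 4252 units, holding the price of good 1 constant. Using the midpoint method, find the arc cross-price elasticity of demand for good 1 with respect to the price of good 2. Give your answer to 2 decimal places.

ΔQ_1 = 4252 − 3210 = 1042; ΔP_2 = 20 − 21 = -1.
Midpoints: Q̄_1 = 3731.0, P̄_2 = 20.50.
ε = (ΔQ_1/Q̄_1)/(ΔP_2/P̄_2) = (1042/3731.0)/(-1/20.50) ≈ -5.73.

-5.73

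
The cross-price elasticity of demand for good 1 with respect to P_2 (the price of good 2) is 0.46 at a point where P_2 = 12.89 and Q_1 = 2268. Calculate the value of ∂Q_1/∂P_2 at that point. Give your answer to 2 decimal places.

80.94

ε = (∂Q_1/∂P_2)·(P_2/Q_1) ⇒ ∂Q_1/∂P_2 = ε·Q_1/P_2 = 0.46 × 2268/12.89 ≈ 80.94.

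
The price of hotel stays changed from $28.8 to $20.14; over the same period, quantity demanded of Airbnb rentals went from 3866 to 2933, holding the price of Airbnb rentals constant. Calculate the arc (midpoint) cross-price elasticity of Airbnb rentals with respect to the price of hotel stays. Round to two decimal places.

ΔQ_A = 2933 − 3866 = -933; ΔP_B = 20.14 − 28.8 = -8.66.
Midpoints: Q̄_A = 3399.5, P̄_B = 24.47.
ε = (ΔQ_A/Q̄_A)/(ΔP_B/P̄_B) = (-933/3399.5)/(-8.66/24.47) ≈ 0.78.

0.78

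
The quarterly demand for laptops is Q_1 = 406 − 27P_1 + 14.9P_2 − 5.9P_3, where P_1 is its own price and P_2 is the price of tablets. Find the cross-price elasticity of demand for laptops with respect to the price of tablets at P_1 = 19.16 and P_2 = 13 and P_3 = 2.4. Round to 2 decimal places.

At P_1 = 19.16 and P_2 = 13 and P_3 = 2.4: Q_1 = 68.22.
∂Q_1/∂P_2 = 14.9.
ε = (∂Q_1/∂P_2)(P_2/Q_1) = 14.9 × (13/68.22) ≈ 2.84.
Since ε > 0, laptops and tablets are substitutes.

2.84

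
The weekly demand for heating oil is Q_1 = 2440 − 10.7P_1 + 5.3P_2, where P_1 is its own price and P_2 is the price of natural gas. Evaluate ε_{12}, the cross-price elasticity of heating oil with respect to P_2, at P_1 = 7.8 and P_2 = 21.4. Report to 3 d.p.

0.046

At P_1 = 7.8 and P_2 = 21.4: Q_1 = 2469.96.
∂Q_1/∂P_2 = 5.3.
ε = (∂Q_1/∂P_2)(P_2/Q_1) = 5.3 × (21.4/2469.96) ≈ 0.046.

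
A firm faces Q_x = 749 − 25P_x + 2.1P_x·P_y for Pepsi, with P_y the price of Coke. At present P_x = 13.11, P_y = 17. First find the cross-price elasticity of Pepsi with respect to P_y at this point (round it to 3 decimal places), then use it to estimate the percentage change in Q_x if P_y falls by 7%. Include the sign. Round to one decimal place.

At P_x = 13.11, P_y = 17: Q_x = 889.277.
∂Q_x/∂P_y = 2.1P_x = 27.5310.
ε = (∂Q_x/∂P_y)(P_y/Q_x) = 27.5310 × 17/889.277 ≈ 0.526.
%ΔQ_x ≈ ε × %ΔP_y = 0.526 × (-7%) = -3.7%.

-3.7%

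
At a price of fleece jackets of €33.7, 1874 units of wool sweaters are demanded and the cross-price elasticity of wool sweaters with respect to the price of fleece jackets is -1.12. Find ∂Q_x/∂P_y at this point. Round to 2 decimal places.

ε = (∂Q_x/∂P_y)·(P_y/Q_x) ⇒ ∂Q_x/∂P_y = ε·Q_x/P_y = -1.12 × 1874/33.7 ≈ -62.28.

-62.28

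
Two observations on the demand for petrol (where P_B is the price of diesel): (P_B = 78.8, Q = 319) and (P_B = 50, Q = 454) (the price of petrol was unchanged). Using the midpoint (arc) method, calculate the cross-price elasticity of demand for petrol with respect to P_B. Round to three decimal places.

ΔQ_A = 454 − 319 = 135; ΔP_B = 50 − 78.8 = -28.8.
Midpoints: Q̄_A = 386.5, P̄_B = 64.40.
ε = (ΔQ_A/Q̄_A)/(ΔP_B/P̄_B) = (135/386.5)/(-28.8/64.40) ≈ -0.781.
ε < 0: petrol and diesel are complements.

-0.781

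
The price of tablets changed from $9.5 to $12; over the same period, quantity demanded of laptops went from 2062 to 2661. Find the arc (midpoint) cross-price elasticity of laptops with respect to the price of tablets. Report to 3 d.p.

1.091

ΔQ_A = 2661 − 2062 = 599; ΔP_B = 12 − 9.5 = 2.5.
Midpoints: Q̄_A = 2361.5, P̄_B = 10.75.
ε = (ΔQ_A/Q̄_A)/(ΔP_B/P̄_B) = (599/2361.5)/(2.5/10.75) ≈ 1.091.
ε > 0: laptops and tablets are substitutes.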